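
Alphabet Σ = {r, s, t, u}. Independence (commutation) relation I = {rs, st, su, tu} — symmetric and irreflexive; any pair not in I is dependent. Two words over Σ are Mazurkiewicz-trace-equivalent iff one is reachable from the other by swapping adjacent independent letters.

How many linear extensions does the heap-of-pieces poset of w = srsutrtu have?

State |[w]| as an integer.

drop 0:s onto floor
drop 1:r onto floor
drop 2:s onto {0:s}
drop 3:u onto {1:r}
drop 4:t onto {1:r}
drop 5:r onto {3:u, 4:t}
drop 6:t onto {5:r}
drop 7:u onto {5:r}
ground layer = {0:s, 1:r}
drop-orders for the pieces not yet dropped (sum over which currently-grounded one goes next):
  1 to go: {2} 1  {6} 1  {7} 1
  2 to go: {0,2} 1  {2,6} 2  {2,7} 2  {6,7} 2
  3 to go: {0,2,6} 3  {0,2,7} 3  {2,6,7} 6  {5,6,7} 2
  4 to go: {0,2,6,7} 12  {2,5,6,7} 8  {3,5,6,7} 2  {4,5,6,7} 2
  5 to go: {0,2,5,6,7} 20  {2,3,5,6,7} 10  {2,4,5,6,7} 10  {3,4,5,6,7} 4
  6 to go: {0,2,3,5,6,7} 30  {0,2,4,5,6,7} 30  {1,3,4,5,6,7} 4  {2,3,4,5,6,7} 24
  if 0:s drops first: 28 orders
  if 1:r drops first: 84 orders
heap linearizations: 112

112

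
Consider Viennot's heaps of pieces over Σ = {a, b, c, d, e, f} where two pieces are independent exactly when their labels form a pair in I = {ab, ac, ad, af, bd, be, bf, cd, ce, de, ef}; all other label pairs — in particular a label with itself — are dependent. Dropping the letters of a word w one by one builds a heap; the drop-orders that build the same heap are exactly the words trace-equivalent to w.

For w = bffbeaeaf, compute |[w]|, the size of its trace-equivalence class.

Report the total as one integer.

#0=b has no predecessor
#1=f has no predecessor
#2=f depends on [1:f]
#3=b depends on [0:b]
#4=e has no predecessor
#5=a depends on [4:e]
#6=e depends on [5:a]
#7=a depends on [6:e]
#8=f depends on [2:f]
sources: [0:b, 1:f, 4:e]
N(rest) = Σ N(rest − s) over sources s of rest; N(one piece) = 1:
  size 1 → [3]=1  [7]=1  [8]=1
  size 2 → [0,3]=1  [2,8]=1  [3,7]=2  [3,8]=2  [6,7]=1  [7,8]=2
  size 3 → [0,3,7]=3  [0,3,8]=3  [1,2,8]=1  [2,3,8]=3  [2,7,8]=3  [3,6,7]=3  [3,7,8]=6  [5,6,7]=1  [6,7,8]=3
  size 4 → [0,2,3,8]=6  [0,3,6,7]=6  [0,3,7,8]=12  [1,2,3,8]=4  [1,2,7,8]=4  [2,3,7,8]=12  [2,6,7,8]=6  [3,5,6,7]=4  [3,6,7,8]=12  [4,5,6,7]=1  [5,6,7,8]=4
  size 5 → [0,1,2,3,8]=10  [0,2,3,7,8]=30  [0,3,5,6,7]=10  [0,3,6,7,8]=30  [1,2,3,7,8]=20  [1,2,6,7,8]=10  [2,3,6,7,8]=30  [2,5,6,7,8]=10  [3,4,5,6,7]=5  [3,5,6,7,8]=20  [4,5,6,7,8]=5
  size 6 → [0,1,2,3,7,8]=60  [0,2,3,6,7,8]=90  [0,3,4,5,6,7]=15  [0,3,5,6,7,8]=60  [1,2,3,6,7,8]=60  [1,2,5,6,7,8]=20  [2,3,5,6,7,8]=60  [2,4,5,6,7,8]=15  [3,4,5,6,7,8]=30
  size 7 → [0,1,2,3,6,7,8]=210  [0,2,3,5,6,7,8]=210  [0,3,4,5,6,7,8]=105  [1,2,3,5,6,7,8]=140  [1,2,4,5,6,7,8]=35  [2,3,4,5,6,7,8]=105
  first=0(b) contributes 280
  first=1(f) contributes 420
  first=4(e) contributes 560
|[w]| = 1260

1260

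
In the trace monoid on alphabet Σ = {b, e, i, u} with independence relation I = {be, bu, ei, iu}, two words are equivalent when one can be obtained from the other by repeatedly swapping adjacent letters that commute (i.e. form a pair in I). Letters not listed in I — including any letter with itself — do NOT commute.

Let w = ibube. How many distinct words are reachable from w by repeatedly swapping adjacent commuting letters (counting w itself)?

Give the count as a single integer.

10

piece 0:i — minimal
piece 1:b rests on {0:i}
piece 2:u — minimal
piece 3:b rests on {1:b}
piece 4:e rests on {2:u}
minimal pieces: {0:i, 2:u}
ways to finish when only these pieces remain (= sum over removing one remaining piece with nothing left below it):
  1 left: {3}→1  {4}→1
  2 left: {1,3}→1  {2,4}→1  {3,4}→2
  3 left: {0,1,3}→1  {1,3,4}→3  {2,3,4}→3
  placing 0:i first → 6 extensions
  placing 2:u first → 4 extensions
total linear extensions = 10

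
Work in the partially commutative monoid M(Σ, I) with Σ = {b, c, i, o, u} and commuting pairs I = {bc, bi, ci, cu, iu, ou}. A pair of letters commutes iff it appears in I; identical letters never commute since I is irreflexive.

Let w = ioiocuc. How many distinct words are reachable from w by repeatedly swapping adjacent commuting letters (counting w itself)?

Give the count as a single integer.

7

piece 0:i — minimal
piece 1:o rests on {0:i}
piece 2:i rests on {1:o}
piece 3:o rests on {2:i}
piece 4:c rests on {3:o}
piece 5:u — minimal
piece 6:c rests on {4:c}
minimal pieces: {0:i, 5:u}
ways to finish when only these pieces remain (= sum over removing one remaining piece with nothing left below it):
  1 left: {5}→1  {6}→1
  2 left: {4,6}→1  {5,6}→2
  3 left: {3,4,6}→1  {4,5,6}→3
  4 left: {2,3,4,6}→1  {3,4,5,6}→4
  5 left: {1,2,3,4,6}→1  {2,3,4,5,6}→5
  placing 0:i first → 6 extensions
  placing 5:u first → 1 extensions
total linear extensions = 7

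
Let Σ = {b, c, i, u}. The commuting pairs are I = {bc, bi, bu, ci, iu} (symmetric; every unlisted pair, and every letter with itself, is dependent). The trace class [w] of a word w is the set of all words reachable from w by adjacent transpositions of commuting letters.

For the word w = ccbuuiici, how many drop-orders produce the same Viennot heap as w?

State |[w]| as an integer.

504

piece 0:c — minimal
piece 1:c rests on {0:c}
piece 2:b — minimal
piece 3:u rests on {1:c}
piece 4:u rests on {3:u}
piece 5:i — minimal
piece 6:i rests on {5:i}
piece 7:c rests on {4:u}
piece 8:i rests on {6:i}
minimal pieces: {0:c, 2:b, 5:i}
ways to finish when only these pieces remain (= sum over removing one remaining piece with nothing left below it):
  1 left: {2}→1  {7}→1  {8}→1
  2 left: {2,7}→2  {2,8}→2  {4,7}→1  {6,8}→1  {7,8}→2
  3 left: {2,4,7}→3  {2,6,8}→3  {2,7,8}→6  {3,4,7}→1  {4,7,8}→3  {5,6,8}→1  {6,7,8}→3
  4 left: {1,3,4,7}→1  {2,3,4,7}→4  {2,4,7,8}→12  {2,5,6,8}→4  {2,6,7,8}→12  {3,4,7,8}→4  {4,6,7,8}→6  {5,6,7,8}→4
  5 left: {0,1,3,4,7}→1  {1,2,3,4,7}→5  {1,3,4,7,8}→5  {2,3,4,7,8}→20  {2,4,6,7,8}→30  {2,5,6,7,8}→20  {3,4,6,7,8}→10  {4,5,6,7,8}→10
  6 left: {0,1,2,3,4,7}→6  {0,1,3,4,7,8}→6  {1,2,3,4,7,8}→30  {1,3,4,6,7,8}→15  {2,3,4,6,7,8}→60  {2,4,5,6,7,8}→60  {3,4,5,6,7,8}→20
  7 left: {0,1,2,3,4,7,8}→42  {0,1,3,4,6,7,8}→21  {1,2,3,4,6,7,8}→105  {1,3,4,5,6,7,8}→35  {2,3,4,5,6,7,8}→140
  placing 0:c first → 280 extensions
  placing 2:b first → 56 extensions
  placing 5:i first → 168 extensions
total linear extensions = 504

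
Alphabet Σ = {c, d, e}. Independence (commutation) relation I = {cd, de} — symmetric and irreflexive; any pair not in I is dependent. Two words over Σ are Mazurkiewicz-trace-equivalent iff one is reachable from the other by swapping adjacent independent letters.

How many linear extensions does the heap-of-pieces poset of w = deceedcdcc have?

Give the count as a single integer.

120

drop 0:d onto floor
drop 1:e onto floor
drop 2:c onto {1:e}
drop 3:e onto {2:c}
drop 4:e onto {3:e}
drop 5:d onto {0:d}
drop 6:c onto {4:e}
drop 7:d onto {5:d}
drop 8:c onto {6:c}
drop 9:c onto {8:c}
ground layer = {0:d, 1:e}
drop-orders for the pieces not yet dropped (sum over which currently-grounded one goes next):
  1 to go: {7} 1  {9} 1
  2 to go: {5,7} 1  {7,9} 2  {8,9} 1
  3 to go: {0,5,7} 1  {5,7,9} 3  {6,8,9} 1  {7,8,9} 3
  4 to go: {0,5,7,9} 4  {4,6,8,9} 1  {5,7,8,9} 6  {6,7,8,9} 4
  5 to go: {0,5,7,8,9} 10  {3,4,6,8,9} 1  {4,6,7,8,9} 5  {5,6,7,8,9} 10
  6 to go: {0,5,6,7,8,9} 20  {2,3,4,6,8,9} 1  {3,4,6,7,8,9} 6  {4,5,6,7,8,9} 15
  7 to go: {0,4,5,6,7,8,9} 35  {1,2,3,4,6,8,9} 1  {2,3,4,6,7,8,9} 7  {3,4,5,6,7,8,9} 21
  8 to go: {0,3,4,5,6,7,8,9} 56  {1,2,3,4,6,7,8,9} 8  {2,3,4,5,6,7,8,9} 28
  if 0:d drops first: 36 orders
  if 1:e drops first: 84 orders
heap linearizations: 120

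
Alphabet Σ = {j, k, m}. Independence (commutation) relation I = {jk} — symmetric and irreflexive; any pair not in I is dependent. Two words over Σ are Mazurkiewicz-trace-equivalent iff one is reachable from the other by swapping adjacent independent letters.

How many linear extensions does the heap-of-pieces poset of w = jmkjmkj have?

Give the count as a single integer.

4

piece 0:j — minimal
piece 1:m rests on {0:j}
piece 2:k rests on {1:m}
piece 3:j rests on {1:m}
piece 4:m rests on {2:k, 3:j}
piece 5:k rests on {4:m}
piece 6:j rests on {4:m}
minimal pieces: {0:j}
ways to finish when only these pieces remain (= sum over removing one remaining piece with nothing left below it):
  1 left: {5}→1  {6}→1
  2 left: {5,6}→2
  3 left: {4,5,6}→2
  4 left: {2,4,5,6}→2  {3,4,5,6}→2
  5 left: {2,3,4,5,6}→4
  placing 0:j first → 4 extensions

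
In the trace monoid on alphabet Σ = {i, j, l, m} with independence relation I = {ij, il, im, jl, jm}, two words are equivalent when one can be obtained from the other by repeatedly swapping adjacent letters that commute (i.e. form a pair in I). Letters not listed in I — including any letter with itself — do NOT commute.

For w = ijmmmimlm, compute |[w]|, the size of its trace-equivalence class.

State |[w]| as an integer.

252

0(i) covers ∅
1(j) covers ∅
2(m) covers ∅
3(m) covers 2:m
4(m) covers 3:m
5(i) covers 0:i
6(m) covers 4:m
7(l) covers 6:m
8(m) covers 7:l
floor of heap: 0:i, 1:j, 2:m
completions by unplaced set U, small U first (add the entries for U minus each lowest piece of U):
  |U|=1: {1}:1  {5}:1  {8}:1
  |U|=2: {0,5}:1  {1,5}:2  {1,8}:2  {5,8}:2  {7,8}:1
  |U|=3: {0,1,5}:3  {0,5,8}:3  {1,5,8}:6  {1,7,8}:3  {5,7,8}:3  {6,7,8}:1
  |U|=4: {0,1,5,8}:12  {0,5,7,8}:6  {1,5,7,8}:12  {1,6,7,8}:4  {4,6,7,8}:1  {5,6,7,8}:4
  |U|=5: {0,1,5,7,8}:30  {0,5,6,7,8}:10  {1,4,6,7,8}:5  {1,5,6,7,8}:20  {3,4,6,7,8}:1  {4,5,6,7,8}:5
  |U|=6: {0,1,5,6,7,8}:60  {0,4,5,6,7,8}:15  {1,3,4,6,7,8}:6  {1,4,5,6,7,8}:30  {2,3,4,6,7,8}:1  {3,4,5,6,7,8}:6
  |U|=7: {0,1,4,5,6,7,8}:105  {0,3,4,5,6,7,8}:21  {1,2,3,4,6,7,8}:7  {1,3,4,5,6,7,8}:42  {2,3,4,5,6,7,8}:7
  start at 0(i): 56
  start at 1(j): 28
  start at 2(m): 168
sum over floor = 252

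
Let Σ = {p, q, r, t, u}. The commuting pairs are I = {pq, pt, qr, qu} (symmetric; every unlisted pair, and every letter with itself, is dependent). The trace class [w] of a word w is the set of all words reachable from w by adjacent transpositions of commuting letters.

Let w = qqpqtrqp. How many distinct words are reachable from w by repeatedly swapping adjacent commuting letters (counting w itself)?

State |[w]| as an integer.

16

0(q) covers ∅
1(q) covers 0:q
2(p) covers ∅
3(q) covers 1:q
4(t) covers 3:q
5(r) covers 2:p, 4:t
6(q) covers 4:t
7(p) covers 5:r
floor of heap: 0:q, 2:p
completions by unplaced set U, small U first (add the entries for U minus each lowest piece of U):
  |U|=1: {6}:1  {7}:1
  |U|=2: {5,7}:1  {6,7}:2
  |U|=3: {2,5,7}:1  {5,6,7}:3
  |U|=4: {2,5,6,7}:4  {4,5,6,7}:3
  |U|=5: {2,4,5,6,7}:7  {3,4,5,6,7}:3
  |U|=6: {1,3,4,5,6,7}:3  {2,3,4,5,6,7}:10
  start at 0(q): 13
  start at 2(p): 3
sum over floor = 16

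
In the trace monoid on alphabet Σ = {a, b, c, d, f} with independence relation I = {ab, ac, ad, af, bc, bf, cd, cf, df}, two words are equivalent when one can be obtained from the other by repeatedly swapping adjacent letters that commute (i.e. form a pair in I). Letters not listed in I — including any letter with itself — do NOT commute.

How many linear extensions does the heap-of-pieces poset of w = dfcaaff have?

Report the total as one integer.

piece 0:d — minimal
piece 1:f — minimal
piece 2:c — minimal
piece 3:a — minimal
piece 4:a rests on {3:a}
piece 5:f rests on {1:f}
piece 6:f rests on {5:f}
minimal pieces: {0:d, 1:f, 2:c, 3:a}
ways to finish when only these pieces remain (= sum over removing one remaining piece with nothing left below it):
  1 left: {0}→1  {2}→1  {4}→1  {6}→1
  2 left: {0,2}→2  {0,4}→2  {0,6}→2  {2,4}→2  {2,6}→2  {3,4}→1  {4,6}→2  {5,6}→1
  3 left: {0,2,4}→6  {0,2,6}→6  {0,3,4}→3  {0,4,6}→6  {0,5,6}→3  {1,5,6}→1  {2,3,4}→3  {2,4,6}→6  {2,5,6}→3  {3,4,6}→3  {4,5,6}→3
  4 left: {0,1,5,6}→4  {0,2,3,4}→12  {0,2,4,6}→24  {0,2,5,6}→12  {0,3,4,6}→12  {0,4,5,6}→12  {1,2,5,6}→4  {1,4,5,6}→4  {2,3,4,6}→12  {2,4,5,6}→12  {3,4,5,6}→6
  5 left: {0,1,2,5,6}→20  {0,1,4,5,6}→20  {0,2,3,4,6}→60  {0,2,4,5,6}→60  {0,3,4,5,6}→30  {1,2,4,5,6}→20  {1,3,4,5,6}→10  {2,3,4,5,6}→30
  placing 0:d first → 60 extensions
  placing 1:f first → 180 extensions
  placing 2:c first → 60 extensions
  placing 3:a first → 120 extensions
total linear extensions = 420

420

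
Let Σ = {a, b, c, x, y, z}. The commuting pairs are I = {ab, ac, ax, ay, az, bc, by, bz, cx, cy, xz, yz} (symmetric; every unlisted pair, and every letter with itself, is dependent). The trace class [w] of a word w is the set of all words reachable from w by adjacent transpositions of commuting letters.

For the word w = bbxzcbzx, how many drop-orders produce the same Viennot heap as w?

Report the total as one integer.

56

drop 0:b onto floor
drop 1:b onto {0:b}
drop 2:x onto {1:b}
drop 3:z onto floor
drop 4:c onto {3:z}
drop 5:b onto {2:x}
drop 6:z onto {4:c}
drop 7:x onto {5:b}
ground layer = {0:b, 3:z}
drop-orders for the pieces not yet dropped (sum over which currently-grounded one goes next):
  1 to go: {6} 1  {7} 1
  2 to go: {4,6} 1  {5,7} 1  {6,7} 2
  3 to go: {2,5,7} 1  {3,4,6} 1  {4,6,7} 3  {5,6,7} 3
  4 to go: {1,2,5,7} 1  {2,5,6,7} 4  {3,4,6,7} 4  {4,5,6,7} 6
  5 to go: {0,1,2,5,7} 1  {1,2,5,6,7} 5  {2,4,5,6,7} 10  {3,4,5,6,7} 10
  6 to go: {0,1,2,5,6,7} 6  {1,2,4,5,6,7} 15  {2,3,4,5,6,7} 20
  if 0:b drops first: 35 orders
  if 3:z drops first: 21 orders
heap linearizations: 56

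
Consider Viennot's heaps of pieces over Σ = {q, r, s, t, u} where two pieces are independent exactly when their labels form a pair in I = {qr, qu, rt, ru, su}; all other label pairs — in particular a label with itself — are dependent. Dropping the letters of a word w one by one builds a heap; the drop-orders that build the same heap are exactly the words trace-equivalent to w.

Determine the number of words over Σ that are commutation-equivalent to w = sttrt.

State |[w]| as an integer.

0(s) covers ∅
1(t) covers 0:s
2(t) covers 1:t
3(r) covers 0:s
4(t) covers 2:t
floor of heap: 0:s
completions by unplaced set U, small U first (add the entries for U minus each lowest piece of U):
  |U|=1: {3}:1  {4}:1
  |U|=2: {2,4}:1  {3,4}:2
  |U|=3: {1,2,4}:1  {2,3,4}:3
  start at 0(s): 4

4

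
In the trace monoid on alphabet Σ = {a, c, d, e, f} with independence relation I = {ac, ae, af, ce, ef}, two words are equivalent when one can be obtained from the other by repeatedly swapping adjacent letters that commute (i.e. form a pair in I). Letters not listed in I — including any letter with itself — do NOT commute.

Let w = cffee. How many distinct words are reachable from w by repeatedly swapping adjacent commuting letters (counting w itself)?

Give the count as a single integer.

10

drop 0:c onto floor
drop 1:f onto {0:c}
drop 2:f onto {1:f}
drop 3:e onto floor
drop 4:e onto {3:e}
ground layer = {0:c, 3:e}
drop-orders for the pieces not yet dropped (sum over which currently-grounded one goes next):
  1 to go: {2} 1  {4} 1
  2 to go: {1,2} 1  {2,4} 2  {3,4} 1
  3 to go: {0,1,2} 1  {1,2,4} 3  {2,3,4} 3
  if 0:c drops first: 6 orders
  if 3:e drops first: 4 orders
heap linearizations: 10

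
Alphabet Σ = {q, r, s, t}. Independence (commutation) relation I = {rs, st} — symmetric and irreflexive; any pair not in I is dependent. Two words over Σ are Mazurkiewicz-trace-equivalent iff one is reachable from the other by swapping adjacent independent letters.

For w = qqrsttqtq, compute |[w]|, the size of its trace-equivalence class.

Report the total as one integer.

#0=q has no predecessor
#1=q depends on [0:q]
#2=r depends on [1:q]
#3=s depends on [1:q]
#4=t depends on [2:r]
#5=t depends on [4:t]
#6=q depends on [3:s, 5:t]
#7=t depends on [6:q]
#8=q depends on [7:t]
sources: [0:q]
N(rest) = Σ N(rest − s) over sources s of rest; N(one piece) = 1:
  size 1 → [8]=1
  size 2 → [7,8]=1
  size 3 → [6,7,8]=1
  size 4 → [3,6,7,8]=1  [5,6,7,8]=1
  size 5 → [3,5,6,7,8]=2  [4,5,6,7,8]=1
  size 6 → [2,4,5,6,7,8]=1  [3,4,5,6,7,8]=3
  size 7 → [2,3,4,5,6,7,8]=4
  first=0(q) contributes 4

4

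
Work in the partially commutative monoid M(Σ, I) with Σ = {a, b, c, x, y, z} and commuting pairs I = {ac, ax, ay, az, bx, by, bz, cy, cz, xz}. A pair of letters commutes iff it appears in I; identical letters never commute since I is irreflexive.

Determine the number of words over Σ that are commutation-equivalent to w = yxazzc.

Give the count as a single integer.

drop 0:y onto floor
drop 1:x onto {0:y}
drop 2:a onto floor
drop 3:z onto {0:y}
drop 4:z onto {3:z}
drop 5:c onto {1:x}
ground layer = {0:y, 2:a}
drop-orders for the pieces not yet dropped (sum over which currently-grounded one goes next):
  1 to go: {2} 1  {4} 1  {5} 1
  2 to go: {1,5} 1  {2,4} 2  {2,5} 2  {3,4} 1  {4,5} 2
  3 to go: {1,2,5} 3  {1,4,5} 3  {2,3,4} 3  {2,4,5} 6  {3,4,5} 3
  4 to go: {1,2,4,5} 12  {1,3,4,5} 6  {2,3,4,5} 12
  if 0:y drops first: 30 orders
  if 2:a drops first: 6 orders
heap linearizations: 36

36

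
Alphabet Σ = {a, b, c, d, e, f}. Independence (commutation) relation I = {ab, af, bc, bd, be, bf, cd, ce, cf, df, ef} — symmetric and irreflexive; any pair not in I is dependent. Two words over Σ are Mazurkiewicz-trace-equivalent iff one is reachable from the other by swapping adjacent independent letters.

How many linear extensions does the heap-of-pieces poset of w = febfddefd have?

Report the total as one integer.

drop 0:f onto floor
drop 1:e onto floor
drop 2:b onto floor
drop 3:f onto {0:f}
drop 4:d onto {1:e}
drop 5:d onto {4:d}
drop 6:e onto {5:d}
drop 7:f onto {3:f}
drop 8:d onto {6:e}
ground layer = {0:f, 1:e, 2:b}
drop-orders for the pieces not yet dropped (sum over which currently-grounded one goes next):
  1 to go: {2} 1  {7} 1  {8} 1
  2 to go: {2,7} 2  {2,8} 2  {3,7} 1  {6,8} 1  {7,8} 2
  3 to go: {0,3,7} 1  {2,3,7} 3  {2,6,8} 3  {2,7,8} 6  {3,7,8} 3  {5,6,8} 1  {6,7,8} 3
  4 to go: {0,2,3,7} 4  {0,3,7,8} 4  {2,3,7,8} 12  {2,5,6,8} 4  {2,6,7,8} 12  {3,6,7,8} 6  {4,5,6,8} 1  {5,6,7,8} 4
  5 to go: {0,2,3,7,8} 20  {0,3,6,7,8} 10  {1,4,5,6,8} 1  {2,3,6,7,8} 30  {2,4,5,6,8} 5  {2,5,6,7,8} 20  {3,5,6,7,8} 10  {4,5,6,7,8} 5
  6 to go: {0,2,3,6,7,8} 60  {0,3,5,6,7,8} 20  {1,2,4,5,6,8} 6  {1,4,5,6,7,8} 6  {2,3,5,6,7,8} 60  {2,4,5,6,7,8} 30  {3,4,5,6,7,8} 15
  7 to go: {0,2,3,5,6,7,8} 140  {0,3,4,5,6,7,8} 35  {1,2,4,5,6,7,8} 42  {1,3,4,5,6,7,8} 21  {2,3,4,5,6,7,8} 105
  if 0:f drops first: 168 orders
  if 1:e drops first: 280 orders
  if 2:b drops first: 56 orders
heap linearizations: 504

504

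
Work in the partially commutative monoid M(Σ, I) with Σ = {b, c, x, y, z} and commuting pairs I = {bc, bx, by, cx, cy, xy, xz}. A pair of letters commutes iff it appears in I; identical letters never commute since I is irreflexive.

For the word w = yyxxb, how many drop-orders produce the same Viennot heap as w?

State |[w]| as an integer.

30

piece 0:y — minimal
piece 1:y rests on {0:y}
piece 2:x — minimal
piece 3:x rests on {2:x}
piece 4:b — minimal
minimal pieces: {0:y, 2:x, 4:b}
ways to finish when only these pieces remain (= sum over removing one remaining piece with nothing left below it):
  1 left: {1}→1  {3}→1  {4}→1
  2 left: {0,1}→1  {1,3}→2  {1,4}→2  {2,3}→1  {3,4}→2
  3 left: {0,1,3}→3  {0,1,4}→3  {1,2,3}→3  {1,3,4}→6  {2,3,4}→3
  placing 0:y first → 12 extensions
  placing 2:x first → 12 extensions
  placing 4:b first → 6 extensions
total linear extensions = 30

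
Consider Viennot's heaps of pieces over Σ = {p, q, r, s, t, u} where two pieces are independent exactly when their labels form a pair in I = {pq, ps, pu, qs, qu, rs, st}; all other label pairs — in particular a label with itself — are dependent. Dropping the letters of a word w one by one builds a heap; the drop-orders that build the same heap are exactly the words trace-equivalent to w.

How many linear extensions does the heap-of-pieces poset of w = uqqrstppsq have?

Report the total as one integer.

255

drop 0:u onto floor
drop 1:q onto floor
drop 2:q onto {1:q}
drop 3:r onto {0:u, 2:q}
drop 4:s onto {0:u}
drop 5:t onto {3:r}
drop 6:p onto {5:t}
drop 7:p onto {6:p}
drop 8:s onto {4:s}
drop 9:q onto {5:t}
ground layer = {0:u, 1:q}
drop-orders for the pieces not yet dropped (sum over which currently-grounded one goes next):
  1 to go: {7} 1  {8} 1  {9} 1
  2 to go: {4,8} 1  {6,7} 1  {7,8} 2  {7,9} 2  {8,9} 2
  3 to go: {4,7,8} 3  {4,8,9} 3  {6,7,8} 3  {6,7,9} 3  {7,8,9} 6
  4 to go: {4,6,7,8} 6  {4,7,8,9} 12  {5,6,7,9} 3  {6,7,8,9} 12
  5 to go: {3,5,6,7,9} 3  {4,6,7,8,9} 30  {5,6,7,8,9} 15
  6 to go: {2,3,5,6,7,9} 3  {3,5,6,7,8,9} 18  {4,5,6,7,8,9} 45
  7 to go: {1,2,3,5,6,7,9} 3  {2,3,5,6,7,8,9} 21  {3,4,5,6,7,8,9} 63
  8 to go: {0,3,4,5,6,7,8,9} 63  {1,2,3,5,6,7,8,9} 24  {2,3,4,5,6,7,8,9} 84
  if 0:u drops first: 108 orders
  if 1:q drops first: 147 orders
heap linearizations: 255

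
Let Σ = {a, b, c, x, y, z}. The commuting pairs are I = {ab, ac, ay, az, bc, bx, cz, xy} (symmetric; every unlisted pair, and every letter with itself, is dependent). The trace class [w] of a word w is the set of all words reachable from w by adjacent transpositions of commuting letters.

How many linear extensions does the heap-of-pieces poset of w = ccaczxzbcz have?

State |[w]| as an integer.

0(c) covers ∅
1(c) covers 0:c
2(a) covers ∅
3(c) covers 1:c
4(z) covers ∅
5(x) covers 2:a, 3:c, 4:z
6(z) covers 5:x
7(b) covers 6:z
8(c) covers 5:x
9(z) covers 7:b
floor of heap: 0:c, 2:a, 4:z
completions by unplaced set U, small U first (add the entries for U minus each lowest piece of U):
  |U|=1: {8}:1  {9}:1
  |U|=2: {7,9}:1  {8,9}:2
  |U|=3: {6,7,9}:1  {7,8,9}:3
  |U|=4: {6,7,8,9}:4
  |U|=5: {5,6,7,8,9}:4
  |U|=6: {2,5,6,7,8,9}:4  {3,5,6,7,8,9}:4  {4,5,6,7,8,9}:4
  |U|=7: {1,3,5,6,7,8,9}:4  {2,3,5,6,7,8,9}:8  {2,4,5,6,7,8,9}:8  {3,4,5,6,7,8,9}:8
  |U|=8: {0,1,3,5,6,7,8,9}:4  {1,2,3,5,6,7,8,9}:12  {1,3,4,5,6,7,8,9}:12  {2,3,4,5,6,7,8,9}:24
  start at 0(c): 48
  start at 2(a): 16
  start at 4(z): 16
sum over floor = 80

80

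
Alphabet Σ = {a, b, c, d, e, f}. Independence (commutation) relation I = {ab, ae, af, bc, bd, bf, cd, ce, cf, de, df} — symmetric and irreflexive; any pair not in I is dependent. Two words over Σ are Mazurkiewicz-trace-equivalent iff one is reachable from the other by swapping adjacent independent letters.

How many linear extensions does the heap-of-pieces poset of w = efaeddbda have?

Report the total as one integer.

piece 0:e — minimal
piece 1:f rests on {0:e}
piece 2:a — minimal
piece 3:e rests on {1:f}
piece 4:d rests on {2:a}
piece 5:d rests on {4:d}
piece 6:b rests on {3:e}
piece 7:d rests on {5:d}
piece 8:a rests on {7:d}
minimal pieces: {0:e, 2:a}
ways to finish when only these pieces remain (= sum over removing one remaining piece with nothing left below it):
  1 left: {6}→1  {8}→1
  2 left: {3,6}→1  {6,8}→2  {7,8}→1
  3 left: {1,3,6}→1  {3,6,8}→3  {5,7,8}→1  {6,7,8}→3
  4 left: {0,1,3,6}→1  {1,3,6,8}→4  {3,6,7,8}→6  {4,5,7,8}→1  {5,6,7,8}→4
  5 left: {0,1,3,6,8}→5  {1,3,6,7,8}→10  {2,4,5,7,8}→1  {3,5,6,7,8}→10  {4,5,6,7,8}→5
  6 left: {0,1,3,6,7,8}→15  {1,3,5,6,7,8}→20  {2,4,5,6,7,8}→6  {3,4,5,6,7,8}→15
  7 left: {0,1,3,5,6,7,8}→35  {1,3,4,5,6,7,8}→35  {2,3,4,5,6,7,8}→21
  placing 0:e first → 56 extensions
  placing 2:a first → 70 extensions
total linear extensions = 126

126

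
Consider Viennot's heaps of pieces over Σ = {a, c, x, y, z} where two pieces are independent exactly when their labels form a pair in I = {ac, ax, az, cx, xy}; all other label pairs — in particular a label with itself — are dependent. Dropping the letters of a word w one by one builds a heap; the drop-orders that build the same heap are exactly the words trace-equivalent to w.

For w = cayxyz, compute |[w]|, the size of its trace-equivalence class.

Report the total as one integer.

piece 0:c — minimal
piece 1:a — minimal
piece 2:y rests on {0:c, 1:a}
piece 3:x — minimal
piece 4:y rests on {2:y}
piece 5:z rests on {3:x, 4:y}
minimal pieces: {0:c, 1:a, 3:x}
ways to finish when only these pieces remain (= sum over removing one remaining piece with nothing left below it):
  1 left: {5}→1
  2 left: {3,5}→1  {4,5}→1
  3 left: {2,4,5}→1  {3,4,5}→2
  4 left: {0,2,4,5}→1  {1,2,4,5}→1  {2,3,4,5}→3
  placing 0:c first → 4 extensions
  placing 1:a first → 4 extensions
  placing 3:x first → 2 extensions
total linear extensions = 10

10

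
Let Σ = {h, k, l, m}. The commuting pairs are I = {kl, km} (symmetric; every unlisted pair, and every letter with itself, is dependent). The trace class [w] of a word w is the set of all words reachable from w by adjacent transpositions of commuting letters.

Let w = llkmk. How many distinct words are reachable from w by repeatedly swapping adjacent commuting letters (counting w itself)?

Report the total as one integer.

0(l) covers ∅
1(l) covers 0:l
2(k) covers ∅
3(m) covers 1:l
4(k) covers 2:k
floor of heap: 0:l, 2:k
completions by unplaced set U, small U first (add the entries for U minus each lowest piece of U):
  |U|=1: {3}:1  {4}:1
  |U|=2: {1,3}:1  {2,4}:1  {3,4}:2
  |U|=3: {0,1,3}:1  {1,3,4}:3  {2,3,4}:3
  start at 0(l): 6
  start at 2(k): 4
sum over floor = 10

10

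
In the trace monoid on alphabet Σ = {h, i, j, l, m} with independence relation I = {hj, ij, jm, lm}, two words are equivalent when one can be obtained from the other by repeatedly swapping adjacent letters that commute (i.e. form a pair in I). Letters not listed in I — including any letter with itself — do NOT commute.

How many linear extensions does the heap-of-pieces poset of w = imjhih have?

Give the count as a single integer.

6

0(i) covers ∅
1(m) covers 0:i
2(j) covers ∅
3(h) covers 1:m
4(i) covers 3:h
5(h) covers 4:i
floor of heap: 0:i, 2:j
completions by unplaced set U, small U first (add the entries for U minus each lowest piece of U):
  |U|=1: {2}:1  {5}:1
  |U|=2: {2,5}:2  {4,5}:1
  |U|=3: {2,4,5}:3  {3,4,5}:1
  |U|=4: {1,3,4,5}:1  {2,3,4,5}:4
  start at 0(i): 5
  start at 2(j): 1
sum over floor = 6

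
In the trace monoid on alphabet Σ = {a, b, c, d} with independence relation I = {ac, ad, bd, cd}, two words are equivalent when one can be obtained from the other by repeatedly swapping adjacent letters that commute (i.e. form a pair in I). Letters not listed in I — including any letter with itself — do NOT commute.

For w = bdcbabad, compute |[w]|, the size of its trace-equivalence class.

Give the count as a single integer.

0(b) covers ∅
1(d) covers ∅
2(c) covers 0:b
3(b) covers 2:c
4(a) covers 3:b
5(b) covers 4:a
6(a) covers 5:b
7(d) covers 1:d
floor of heap: 0:b, 1:d
completions by unplaced set U, small U first (add the entries for U minus each lowest piece of U):
  |U|=1: {6}:1  {7}:1
  |U|=2: {1,7}:1  {5,6}:1  {6,7}:2
  |U|=3: {1,6,7}:3  {4,5,6}:1  {5,6,7}:3
  |U|=4: {1,5,6,7}:6  {3,4,5,6}:1  {4,5,6,7}:4
  |U|=5: {1,4,5,6,7}:10  {2,3,4,5,6}:1  {3,4,5,6,7}:5
  |U|=6: {0,2,3,4,5,6}:1  {1,3,4,5,6,7}:15  {2,3,4,5,6,7}:6
  start at 0(b): 21
  start at 1(d): 7
sum over floor = 28

28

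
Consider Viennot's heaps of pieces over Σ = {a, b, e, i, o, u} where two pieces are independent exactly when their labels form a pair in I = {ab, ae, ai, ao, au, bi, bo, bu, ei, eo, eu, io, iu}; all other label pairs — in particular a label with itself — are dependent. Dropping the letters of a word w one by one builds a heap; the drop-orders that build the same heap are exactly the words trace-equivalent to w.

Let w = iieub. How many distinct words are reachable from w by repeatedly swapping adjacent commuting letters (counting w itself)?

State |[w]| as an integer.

#0=i has no predecessor
#1=i depends on [0:i]
#2=e has no predecessor
#3=u has no predecessor
#4=b depends on [2:e]
sources: [0:i, 2:e, 3:u]
N(rest) = Σ N(rest − s) over sources s of rest; N(one piece) = 1:
  size 1 → [1]=1  [3]=1  [4]=1
  size 2 → [0,1]=1  [1,3]=2  [1,4]=2  [2,4]=1  [3,4]=2
  size 3 → [0,1,3]=3  [0,1,4]=3  [1,2,4]=3  [1,3,4]=6  [2,3,4]=3
  first=0(i) contributes 12
  first=2(e) contributes 12
  first=3(u) contributes 6
|[w]| = 30

30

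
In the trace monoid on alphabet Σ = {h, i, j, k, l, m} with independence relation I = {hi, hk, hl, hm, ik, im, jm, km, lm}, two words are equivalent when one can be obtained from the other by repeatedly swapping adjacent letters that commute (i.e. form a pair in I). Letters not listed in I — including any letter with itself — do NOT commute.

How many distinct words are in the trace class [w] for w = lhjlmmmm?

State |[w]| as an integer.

140

#0=l has no predecessor
#1=h has no predecessor
#2=j depends on [0:l, 1:h]
#3=l depends on [2:j]
#4=m has no predecessor
#5=m depends on [4:m]
#6=m depends on [5:m]
#7=m depends on [6:m]
sources: [0:l, 1:h, 4:m]
N(rest) = Σ N(rest − s) over sources s of rest; N(one piece) = 1:
  size 1 → [3]=1  [7]=1
  size 2 → [2,3]=1  [3,7]=2  [6,7]=1
  size 3 → [0,2,3]=1  [1,2,3]=1  [2,3,7]=3  [3,6,7]=3  [5,6,7]=1
  size 4 → [0,1,2,3]=2  [0,2,3,7]=4  [1,2,3,7]=4  [2,3,6,7]=6  [3,5,6,7]=4  [4,5,6,7]=1
  size 5 → [0,1,2,3,7]=10  [0,2,3,6,7]=10  [1,2,3,6,7]=10  [2,3,5,6,7]=10  [3,4,5,6,7]=5
  size 6 → [0,1,2,3,6,7]=30  [0,2,3,5,6,7]=20  [1,2,3,5,6,7]=20  [2,3,4,5,6,7]=15
  first=0(l) contributes 35
  first=1(h) contributes 35
  first=4(m) contributes 70
|[w]| = 140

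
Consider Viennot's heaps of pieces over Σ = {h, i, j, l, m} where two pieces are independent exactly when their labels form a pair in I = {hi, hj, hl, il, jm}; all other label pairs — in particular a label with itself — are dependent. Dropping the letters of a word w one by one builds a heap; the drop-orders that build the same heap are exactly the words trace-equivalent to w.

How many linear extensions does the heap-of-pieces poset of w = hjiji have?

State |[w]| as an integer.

5

piece 0:h — minimal
piece 1:j — minimal
piece 2:i rests on {1:j}
piece 3:j rests on {2:i}
piece 4:i rests on {3:j}
minimal pieces: {0:h, 1:j}
ways to finish when only these pieces remain (= sum over removing one remaining piece with nothing left below it):
  1 left: {0}→1  {4}→1
  2 left: {0,4}→2  {3,4}→1
  3 left: {0,3,4}→3  {2,3,4}→1
  placing 0:h first → 1 extensions
  placing 1:j first → 4 extensions
total linear extensions = 5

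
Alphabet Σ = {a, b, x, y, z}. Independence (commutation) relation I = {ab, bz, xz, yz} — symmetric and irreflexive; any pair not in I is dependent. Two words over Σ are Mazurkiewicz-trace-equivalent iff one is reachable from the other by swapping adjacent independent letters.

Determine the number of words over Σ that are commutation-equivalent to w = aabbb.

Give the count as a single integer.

10

0(a) covers ∅
1(a) covers 0:a
2(b) covers ∅
3(b) covers 2:b
4(b) covers 3:b
floor of heap: 0:a, 2:b
completions by unplaced set U, small U first (add the entries for U minus each lowest piece of U):
  |U|=1: {1}:1  {4}:1
  |U|=2: {0,1}:1  {1,4}:2  {3,4}:1
  |U|=3: {0,1,4}:3  {1,3,4}:3  {2,3,4}:1
  start at 0(a): 4
  start at 2(b): 6
sum over floor = 10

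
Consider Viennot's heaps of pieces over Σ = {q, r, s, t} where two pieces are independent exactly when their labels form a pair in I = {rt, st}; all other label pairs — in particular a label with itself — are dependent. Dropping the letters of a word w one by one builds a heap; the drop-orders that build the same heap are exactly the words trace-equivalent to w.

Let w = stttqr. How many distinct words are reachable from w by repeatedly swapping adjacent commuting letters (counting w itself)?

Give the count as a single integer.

4

#0=s has no predecessor
#1=t has no predecessor
#2=t depends on [1:t]
#3=t depends on [2:t]
#4=q depends on [0:s, 3:t]
#5=r depends on [4:q]
sources: [0:s, 1:t]
N(rest) = Σ N(rest − s) over sources s of rest; N(one piece) = 1:
  size 1 → [5]=1
  size 2 → [4,5]=1
  size 3 → [0,4,5]=1  [3,4,5]=1
  size 4 → [0,3,4,5]=2  [2,3,4,5]=1
  first=0(s) contributes 1
  first=1(t) contributes 3
|[w]| = 4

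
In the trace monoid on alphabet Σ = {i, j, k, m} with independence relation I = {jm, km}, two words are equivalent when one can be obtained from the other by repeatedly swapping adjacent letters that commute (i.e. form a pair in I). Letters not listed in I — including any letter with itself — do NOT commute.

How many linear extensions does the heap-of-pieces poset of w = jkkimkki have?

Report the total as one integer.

3

#0=j has no predecessor
#1=k depends on [0:j]
#2=k depends on [1:k]
#3=i depends on [2:k]
#4=m depends on [3:i]
#5=k depends on [3:i]
#6=k depends on [5:k]
#7=i depends on [4:m, 6:k]
sources: [0:j]
N(rest) = Σ N(rest − s) over sources s of rest; N(one piece) = 1:
  size 1 → [7]=1
  size 2 → [4,7]=1  [6,7]=1
  size 3 → [4,6,7]=2  [5,6,7]=1
  size 4 → [4,5,6,7]=3
  size 5 → [3,4,5,6,7]=3
  size 6 → [2,3,4,5,6,7]=3
  first=0(j) contributes 3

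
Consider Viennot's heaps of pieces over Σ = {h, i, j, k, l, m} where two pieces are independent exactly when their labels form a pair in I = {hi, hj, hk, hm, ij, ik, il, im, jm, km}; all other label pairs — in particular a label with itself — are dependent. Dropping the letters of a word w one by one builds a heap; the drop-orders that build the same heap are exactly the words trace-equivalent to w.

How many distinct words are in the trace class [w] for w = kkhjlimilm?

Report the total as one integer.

180

drop 0:k onto floor
drop 1:k onto {0:k}
drop 2:h onto floor
drop 3:j onto {1:k}
drop 4:l onto {2:h, 3:j}
drop 5:i onto floor
drop 6:m onto {4:l}
drop 7:i onto {5:i}
drop 8:l onto {6:m}
drop 9:m onto {8:l}
ground layer = {0:k, 2:h, 5:i}
drop-orders for the pieces not yet dropped (sum over which currently-grounded one goes next):
  1 to go: {7} 1  {9} 1
  2 to go: {5,7} 1  {7,9} 2  {8,9} 1
  3 to go: {5,7,9} 3  {6,8,9} 1  {7,8,9} 3
  4 to go: {4,6,8,9} 1  {5,7,8,9} 6  {6,7,8,9} 4
  5 to go: {2,4,6,8,9} 1  {3,4,6,8,9} 1  {4,6,7,8,9} 5  {5,6,7,8,9} 10
  6 to go: {1,3,4,6,8,9} 1  {2,3,4,6,8,9} 2  {2,4,6,7,8,9} 6  {3,4,6,7,8,9} 6  {4,5,6,7,8,9} 15
  7 to go: {0,1,3,4,6,8,9} 1  {1,2,3,4,6,8,9} 3  {1,3,4,6,7,8,9} 7  {2,3,4,6,7,8,9} 14  {2,4,5,6,7,8,9} 21  {3,4,5,6,7,8,9} 21
  8 to go: {0,1,2,3,4,6,8,9} 4  {0,1,3,4,6,7,8,9} 8  {1,2,3,4,6,7,8,9} 24  {1,3,4,5,6,7,8,9} 28  {2,3,4,5,6,7,8,9} 56
  if 0:k drops first: 108 orders
  if 2:h drops first: 36 orders
  if 5:i drops first: 36 orders
heap linearizations: 180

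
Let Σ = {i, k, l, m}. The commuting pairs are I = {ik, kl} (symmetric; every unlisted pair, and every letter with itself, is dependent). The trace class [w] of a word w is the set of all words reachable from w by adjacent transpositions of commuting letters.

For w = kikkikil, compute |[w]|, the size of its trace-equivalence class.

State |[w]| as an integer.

0(k) covers ∅
1(i) covers ∅
2(k) covers 0:k
3(k) covers 2:k
4(i) covers 1:i
5(k) covers 3:k
6(i) covers 4:i
7(l) covers 6:i
floor of heap: 0:k, 1:i
completions by unplaced set U, small U first (add the entries for U minus each lowest piece of U):
  |U|=1: {5}:1  {7}:1
  |U|=2: {3,5}:1  {5,7}:2  {6,7}:1
  |U|=3: {2,3,5}:1  {3,5,7}:3  {4,6,7}:1  {5,6,7}:3
  |U|=4: {0,2,3,5}:1  {1,4,6,7}:1  {2,3,5,7}:4  {3,5,6,7}:6  {4,5,6,7}:4
  |U|=5: {0,2,3,5,7}:5  {1,4,5,6,7}:5  {2,3,5,6,7}:10  {3,4,5,6,7}:10
  |U|=6: {0,2,3,5,6,7}:15  {1,3,4,5,6,7}:15  {2,3,4,5,6,7}:20
  start at 0(k): 35
  start at 1(i): 35
sum over floor = 70

70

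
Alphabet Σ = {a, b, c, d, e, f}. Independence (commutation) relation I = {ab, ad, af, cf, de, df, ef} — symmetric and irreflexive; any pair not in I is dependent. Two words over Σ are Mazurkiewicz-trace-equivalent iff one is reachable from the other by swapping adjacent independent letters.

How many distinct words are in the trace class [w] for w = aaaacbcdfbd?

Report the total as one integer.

piece 0:a — minimal
piece 1:a rests on {0:a}
piece 2:a rests on {1:a}
piece 3:a rests on {2:a}
piece 4:c rests on {3:a}
piece 5:b rests on {4:c}
piece 6:c rests on {5:b}
piece 7:d rests on {6:c}
piece 8:f rests on {5:b}
piece 9:b rests on {7:d, 8:f}
piece 10:d rests on {9:b}
minimal pieces: {0:a}
ways to finish when only these pieces remain (= sum over removing one remaining piece with nothing left below it):
  1 left: {10}→1
  2 left: {9,10}→1
  3 left: {7,9,10}→1  {8,9,10}→1
  4 left: {6,7,9,10}→1  {7,8,9,10}→2
  5 left: {6,7,8,9,10}→3
  6 left: {5,6,7,8,9,10}→3
  7 left: {4,5,6,7,8,9,10}→3
  8 left: {3,4,5,6,7,8,9,10}→3
  9 left: {2,3,4,5,6,7,8,9,10}→3
  placing 0:a first → 3 extensions

3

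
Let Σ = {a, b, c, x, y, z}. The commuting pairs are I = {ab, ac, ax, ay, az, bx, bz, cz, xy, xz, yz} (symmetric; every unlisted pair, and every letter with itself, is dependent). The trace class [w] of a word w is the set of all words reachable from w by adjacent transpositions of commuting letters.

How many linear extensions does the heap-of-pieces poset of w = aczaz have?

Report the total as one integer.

piece 0:a — minimal
piece 1:c — minimal
piece 2:z — minimal
piece 3:a rests on {0:a}
piece 4:z rests on {2:z}
minimal pieces: {0:a, 1:c, 2:z}
ways to finish when only these pieces remain (= sum over removing one remaining piece with nothing left below it):
  1 left: {1}→1  {3}→1  {4}→1
  2 left: {0,3}→1  {1,3}→2  {1,4}→2  {2,4}→1  {3,4}→2
  3 left: {0,1,3}→3  {0,3,4}→3  {1,2,4}→3  {1,3,4}→6  {2,3,4}→3
  placing 0:a first → 12 extensions
  placing 1:c first → 6 extensions
  placing 2:z first → 12 extensions
total linear extensions = 30

30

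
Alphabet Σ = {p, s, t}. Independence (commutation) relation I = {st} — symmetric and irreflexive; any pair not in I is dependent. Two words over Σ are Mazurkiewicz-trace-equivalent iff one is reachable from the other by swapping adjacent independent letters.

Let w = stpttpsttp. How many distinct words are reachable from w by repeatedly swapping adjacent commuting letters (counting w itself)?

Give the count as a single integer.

#0=s has no predecessor
#1=t has no predecessor
#2=p depends on [0:s, 1:t]
#3=t depends on [2:p]
#4=t depends on [3:t]
#5=p depends on [4:t]
#6=s depends on [5:p]
#7=t depends on [5:p]
#8=t depends on [7:t]
#9=p depends on [6:s, 8:t]
sources: [0:s, 1:t]
N(rest) = Σ N(rest − s) over sources s of rest; N(one piece) = 1:
  size 1 → [9]=1
  size 2 → [6,9]=1  [8,9]=1
  size 3 → [6,8,9]=2  [7,8,9]=1
  size 4 → [6,7,8,9]=3
  size 5 → [5,6,7,8,9]=3
  size 6 → [4,5,6,7,8,9]=3
  size 7 → [3,4,5,6,7,8,9]=3
  size 8 → [2,3,4,5,6,7,8,9]=3
  first=0(s) contributes 3
  first=1(t) contributes 3
|[w]| = 6

6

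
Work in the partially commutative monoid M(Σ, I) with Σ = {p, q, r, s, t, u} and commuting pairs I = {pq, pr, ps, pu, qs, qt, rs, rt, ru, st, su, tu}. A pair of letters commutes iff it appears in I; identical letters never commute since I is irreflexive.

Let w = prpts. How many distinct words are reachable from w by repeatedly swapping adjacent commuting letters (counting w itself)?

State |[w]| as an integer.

drop 0:p onto floor
drop 1:r onto floor
drop 2:p onto {0:p}
drop 3:t onto {2:p}
drop 4:s onto floor
ground layer = {0:p, 1:r, 4:s}
drop-orders for the pieces not yet dropped (sum over which currently-grounded one goes next):
  1 to go: {1} 1  {3} 1  {4} 1
  2 to go: {1,3} 2  {1,4} 2  {2,3} 1  {3,4} 2
  3 to go: {0,2,3} 1  {1,2,3} 3  {1,3,4} 6  {2,3,4} 3
  if 0:p drops first: 12 orders
  if 1:r drops first: 4 orders
  if 4:s drops first: 4 orders
heap linearizations: 20

20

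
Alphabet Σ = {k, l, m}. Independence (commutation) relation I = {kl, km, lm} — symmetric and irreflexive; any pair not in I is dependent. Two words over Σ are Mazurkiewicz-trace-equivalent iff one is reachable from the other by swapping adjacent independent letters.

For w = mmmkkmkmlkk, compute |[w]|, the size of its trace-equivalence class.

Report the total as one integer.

2772

piece 0:m — minimal
piece 1:m rests on {0:m}
piece 2:m rests on {1:m}
piece 3:k — minimal
piece 4:k rests on {3:k}
piece 5:m rests on {2:m}
piece 6:k rests on {4:k}
piece 7:m rests on {5:m}
piece 8:l — minimal
piece 9:k rests on {6:k}
piece 10:k rests on {9:k}
minimal pieces: {0:m, 3:k, 8:l}
ways to finish when only these pieces remain (= sum over removing one remaining piece with nothing left below it):
  1 left: {7}→1  {8}→1  {10}→1
  2 left: {5,7}→1  {7,8}→2  {7,10}→2  {8,10}→2  {9,10}→1
  3 left: {2,5,7}→1  {5,7,8}→3  {5,7,10}→3  {6,9,10}→1  {7,8,10}→6  {7,9,10}→3  {8,9,10}→3
  4 left: {1,2,5,7}→1  {2,5,7,8}→4  {2,5,7,10}→4  {4,6,9,10}→1  {5,7,8,10}→12  {5,7,9,10}→6  {6,7,9,10}→4  {6,8,9,10}→4  {7,8,9,10}→12
  5 left: {0,1,2,5,7}→1  {1,2,5,7,8}→5  {1,2,5,7,10}→5  {2,5,7,8,10}→20  {2,5,7,9,10}→10  {3,4,6,9,10}→1  {4,6,7,9,10}→5  {4,6,8,9,10}→5  {5,6,7,9,10}→10  {5,7,8,9,10}→30  {6,7,8,9,10}→20
  6 left: {0,1,2,5,7,8}→6  {0,1,2,5,7,10}→6  {1,2,5,7,8,10}→30  {1,2,5,7,9,10}→15  {2,5,6,7,9,10}→20  {2,5,7,8,9,10}→60  {3,4,6,7,9,10}→6  {3,4,6,8,9,10}→6  {4,5,6,7,9,10}→15  {4,6,7,8,9,10}→30  {5,6,7,8,9,10}→60
  7 left: {0,1,2,5,7,8,10}→42  {0,1,2,5,7,9,10}→21  {1,2,5,6,7,9,10}→35  {1,2,5,7,8,9,10}→105  {2,4,5,6,7,9,10}→35  {2,5,6,7,8,9,10}→140  {3,4,5,6,7,9,10}→21  {3,4,6,7,8,9,10}→42  {4,5,6,7,8,9,10}→105
  8 left: {0,1,2,5,6,7,9,10}→56  {0,1,2,5,7,8,9,10}→168  {1,2,4,5,6,7,9,10}→70  {1,2,5,6,7,8,9,10}→280  {2,3,4,5,6,7,9,10}→56  {2,4,5,6,7,8,9,10}→280  {3,4,5,6,7,8,9,10}→168
  9 left: {0,1,2,4,5,6,7,9,10}→126  {0,1,2,5,6,7,8,9,10}→504  {1,2,3,4,5,6,7,9,10}→126  {1,2,4,5,6,7,8,9,10}→630  {2,3,4,5,6,7,8,9,10}→504
  placing 0:m first → 1260 extensions
  placing 3:k first → 1260 extensions
  placing 8:l first → 252 extensions
total linear extensions = 2772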